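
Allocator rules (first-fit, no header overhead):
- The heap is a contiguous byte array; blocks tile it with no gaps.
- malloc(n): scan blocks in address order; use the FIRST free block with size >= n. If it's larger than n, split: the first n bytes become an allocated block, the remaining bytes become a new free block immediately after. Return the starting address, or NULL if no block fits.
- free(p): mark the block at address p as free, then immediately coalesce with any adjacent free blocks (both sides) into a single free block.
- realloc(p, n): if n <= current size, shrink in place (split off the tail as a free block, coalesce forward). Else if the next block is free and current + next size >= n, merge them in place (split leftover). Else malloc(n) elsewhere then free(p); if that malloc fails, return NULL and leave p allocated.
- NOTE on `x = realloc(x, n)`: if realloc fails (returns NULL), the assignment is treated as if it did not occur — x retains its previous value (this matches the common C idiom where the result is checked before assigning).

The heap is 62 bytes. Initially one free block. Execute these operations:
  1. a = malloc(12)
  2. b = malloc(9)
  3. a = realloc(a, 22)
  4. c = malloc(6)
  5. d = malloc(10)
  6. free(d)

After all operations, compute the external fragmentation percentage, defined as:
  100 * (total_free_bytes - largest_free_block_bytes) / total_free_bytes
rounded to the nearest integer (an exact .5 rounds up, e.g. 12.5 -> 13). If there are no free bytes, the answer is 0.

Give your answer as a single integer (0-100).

Answer: 24

Derivation:
Op 1: a = malloc(12) -> a = 0; heap: [0-11 ALLOC][12-61 FREE]
Op 2: b = malloc(9) -> b = 12; heap: [0-11 ALLOC][12-20 ALLOC][21-61 FREE]
Op 3: a = realloc(a, 22) -> a = 21; heap: [0-11 FREE][12-20 ALLOC][21-42 ALLOC][43-61 FREE]
Op 4: c = malloc(6) -> c = 0; heap: [0-5 ALLOC][6-11 FREE][12-20 ALLOC][21-42 ALLOC][43-61 FREE]
Op 5: d = malloc(10) -> d = 43; heap: [0-5 ALLOC][6-11 FREE][12-20 ALLOC][21-42 ALLOC][43-52 ALLOC][53-61 FREE]
Op 6: free(d) -> (freed d); heap: [0-5 ALLOC][6-11 FREE][12-20 ALLOC][21-42 ALLOC][43-61 FREE]
Free blocks: [6 19] total_free=25 largest=19 -> 100*(25-19)/25 = 600/25 = 24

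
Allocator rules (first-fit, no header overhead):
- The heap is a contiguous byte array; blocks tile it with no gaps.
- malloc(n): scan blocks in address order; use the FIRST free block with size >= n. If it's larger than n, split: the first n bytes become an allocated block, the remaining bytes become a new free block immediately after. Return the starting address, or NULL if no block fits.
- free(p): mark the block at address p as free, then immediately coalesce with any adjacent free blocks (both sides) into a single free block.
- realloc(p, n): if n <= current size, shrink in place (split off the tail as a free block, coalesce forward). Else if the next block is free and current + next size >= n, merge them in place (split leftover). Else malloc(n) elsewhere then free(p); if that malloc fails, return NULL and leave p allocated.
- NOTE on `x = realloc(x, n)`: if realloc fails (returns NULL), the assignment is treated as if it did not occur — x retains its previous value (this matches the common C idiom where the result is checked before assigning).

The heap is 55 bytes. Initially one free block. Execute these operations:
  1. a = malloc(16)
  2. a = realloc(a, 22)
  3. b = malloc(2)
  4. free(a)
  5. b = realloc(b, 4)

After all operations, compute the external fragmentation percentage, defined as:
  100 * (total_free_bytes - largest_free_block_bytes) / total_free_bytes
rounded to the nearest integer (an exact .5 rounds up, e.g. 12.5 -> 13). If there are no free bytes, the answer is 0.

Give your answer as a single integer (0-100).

Answer: 43

Derivation:
Op 1: a = malloc(16) -> a = 0; heap: [0-15 ALLOC][16-54 FREE]
Op 2: a = realloc(a, 22) -> a = 0; heap: [0-21 ALLOC][22-54 FREE]
Op 3: b = malloc(2) -> b = 22; heap: [0-21 ALLOC][22-23 ALLOC][24-54 FREE]
Op 4: free(a) -> (freed a); heap: [0-21 FREE][22-23 ALLOC][24-54 FREE]
Op 5: b = realloc(b, 4) -> b = 22; heap: [0-21 FREE][22-25 ALLOC][26-54 FREE]
Free blocks: [22 29] total_free=51 largest=29 -> 100*(51-29)/51 = 2200/51 ≈ 43.137 -> rounds to 43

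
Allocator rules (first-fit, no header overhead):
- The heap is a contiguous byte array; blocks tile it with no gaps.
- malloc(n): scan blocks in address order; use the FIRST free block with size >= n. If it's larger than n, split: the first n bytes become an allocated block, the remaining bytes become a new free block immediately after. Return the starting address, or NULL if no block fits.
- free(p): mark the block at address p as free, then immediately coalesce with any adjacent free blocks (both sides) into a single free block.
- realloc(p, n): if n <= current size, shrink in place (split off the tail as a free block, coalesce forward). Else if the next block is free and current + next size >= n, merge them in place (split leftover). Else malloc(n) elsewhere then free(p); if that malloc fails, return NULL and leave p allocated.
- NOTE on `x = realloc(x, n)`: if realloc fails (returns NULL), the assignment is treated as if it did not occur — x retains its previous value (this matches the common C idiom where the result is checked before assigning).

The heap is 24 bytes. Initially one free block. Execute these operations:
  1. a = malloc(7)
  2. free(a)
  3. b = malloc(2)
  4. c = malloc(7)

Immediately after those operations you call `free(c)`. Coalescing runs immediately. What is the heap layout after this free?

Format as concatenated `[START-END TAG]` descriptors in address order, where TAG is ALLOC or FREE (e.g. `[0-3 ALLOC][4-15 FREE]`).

Answer: [0-1 ALLOC][2-23 FREE]

Derivation:
Op 1: a = malloc(7) -> a = 0; heap: [0-6 ALLOC][7-23 FREE]
Op 2: free(a) -> (freed a); heap: [0-23 FREE]
Op 3: b = malloc(2) -> b = 0; heap: [0-1 ALLOC][2-23 FREE]
Op 4: c = malloc(7) -> c = 2; heap: [0-1 ALLOC][2-8 ALLOC][9-23 FREE]
free(c): c = 2 -> block [2-8 ALLOC]; mark free, coalesce with adjacent free neighbors -> [0-1 ALLOC][2-23 FREE]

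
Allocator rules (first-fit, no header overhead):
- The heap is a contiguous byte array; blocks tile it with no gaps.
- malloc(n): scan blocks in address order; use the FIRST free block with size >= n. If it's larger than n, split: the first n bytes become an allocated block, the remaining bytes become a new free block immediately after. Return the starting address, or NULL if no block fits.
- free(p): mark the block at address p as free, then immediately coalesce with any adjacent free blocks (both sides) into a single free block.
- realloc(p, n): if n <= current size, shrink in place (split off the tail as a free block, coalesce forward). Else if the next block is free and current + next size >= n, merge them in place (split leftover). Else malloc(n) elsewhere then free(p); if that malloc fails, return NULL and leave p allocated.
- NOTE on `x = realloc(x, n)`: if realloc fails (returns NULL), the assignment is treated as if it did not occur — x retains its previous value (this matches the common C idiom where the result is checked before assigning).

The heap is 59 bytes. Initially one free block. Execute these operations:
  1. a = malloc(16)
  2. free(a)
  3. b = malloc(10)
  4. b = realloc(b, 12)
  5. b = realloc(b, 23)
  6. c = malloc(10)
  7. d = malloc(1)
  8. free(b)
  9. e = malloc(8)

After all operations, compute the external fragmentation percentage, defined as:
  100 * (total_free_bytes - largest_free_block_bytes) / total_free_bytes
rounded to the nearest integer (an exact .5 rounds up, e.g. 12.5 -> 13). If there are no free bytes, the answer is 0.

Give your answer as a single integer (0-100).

Answer: 38

Derivation:
Op 1: a = malloc(16) -> a = 0; heap: [0-15 ALLOC][16-58 FREE]
Op 2: free(a) -> (freed a); heap: [0-58 FREE]
Op 3: b = malloc(10) -> b = 0; heap: [0-9 ALLOC][10-58 FREE]
Op 4: b = realloc(b, 12) -> b = 0; heap: [0-11 ALLOC][12-58 FREE]
Op 5: b = realloc(b, 23) -> b = 0; heap: [0-22 ALLOC][23-58 FREE]
Op 6: c = malloc(10) -> c = 23; heap: [0-22 ALLOC][23-32 ALLOC][33-58 FREE]
Op 7: d = malloc(1) -> d = 33; heap: [0-22 ALLOC][23-32 ALLOC][33-33 ALLOC][34-58 FREE]
Op 8: free(b) -> (freed b); heap: [0-22 FREE][23-32 ALLOC][33-33 ALLOC][34-58 FREE]
Op 9: e = malloc(8) -> e = 0; heap: [0-7 ALLOC][8-22 FREE][23-32 ALLOC][33-33 ALLOC][34-58 FREE]
Free blocks: [15 25] total_free=40 largest=25 -> 100*(40-25)/40 = 1500/40 = 37.5 -> rounds to 38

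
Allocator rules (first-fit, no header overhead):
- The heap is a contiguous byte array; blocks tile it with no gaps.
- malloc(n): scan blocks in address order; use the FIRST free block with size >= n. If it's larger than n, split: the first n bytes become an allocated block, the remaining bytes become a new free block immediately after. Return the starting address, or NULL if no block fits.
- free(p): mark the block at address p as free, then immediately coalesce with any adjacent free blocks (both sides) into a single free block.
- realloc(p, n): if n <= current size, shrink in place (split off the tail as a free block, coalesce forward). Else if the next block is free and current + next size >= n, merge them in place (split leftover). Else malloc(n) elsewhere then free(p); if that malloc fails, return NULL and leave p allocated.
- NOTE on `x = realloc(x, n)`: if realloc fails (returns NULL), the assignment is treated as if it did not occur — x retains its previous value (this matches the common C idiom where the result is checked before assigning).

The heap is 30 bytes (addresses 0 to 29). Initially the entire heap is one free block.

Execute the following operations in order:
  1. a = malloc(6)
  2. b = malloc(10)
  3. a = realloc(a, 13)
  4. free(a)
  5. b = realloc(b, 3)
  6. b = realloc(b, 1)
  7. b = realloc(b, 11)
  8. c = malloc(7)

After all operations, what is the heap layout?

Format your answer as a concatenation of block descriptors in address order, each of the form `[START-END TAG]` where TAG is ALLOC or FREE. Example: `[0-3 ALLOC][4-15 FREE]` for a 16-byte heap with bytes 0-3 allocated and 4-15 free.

Answer: [0-5 FREE][6-16 ALLOC][17-23 ALLOC][24-29 FREE]

Derivation:
Op 1: a = malloc(6) -> a = 0; heap: [0-5 ALLOC][6-29 FREE]
Op 2: b = malloc(10) -> b = 6; heap: [0-5 ALLOC][6-15 ALLOC][16-29 FREE]
Op 3: a = realloc(a, 13) -> a = 16; heap: [0-5 FREE][6-15 ALLOC][16-28 ALLOC][29-29 FREE]
Op 4: free(a) -> (freed a); heap: [0-5 FREE][6-15 ALLOC][16-29 FREE]
Op 5: b = realloc(b, 3) -> b = 6; heap: [0-5 FREE][6-8 ALLOC][9-29 FREE]
Op 6: b = realloc(b, 1) -> b = 6; heap: [0-5 FREE][6-6 ALLOC][7-29 FREE]
Op 7: b = realloc(b, 11) -> b = 6; heap: [0-5 FREE][6-16 ALLOC][17-29 FREE]
Op 8: c = malloc(7) -> c = 17; heap: [0-5 FREE][6-16 ALLOC][17-23 ALLOC][24-29 FREE]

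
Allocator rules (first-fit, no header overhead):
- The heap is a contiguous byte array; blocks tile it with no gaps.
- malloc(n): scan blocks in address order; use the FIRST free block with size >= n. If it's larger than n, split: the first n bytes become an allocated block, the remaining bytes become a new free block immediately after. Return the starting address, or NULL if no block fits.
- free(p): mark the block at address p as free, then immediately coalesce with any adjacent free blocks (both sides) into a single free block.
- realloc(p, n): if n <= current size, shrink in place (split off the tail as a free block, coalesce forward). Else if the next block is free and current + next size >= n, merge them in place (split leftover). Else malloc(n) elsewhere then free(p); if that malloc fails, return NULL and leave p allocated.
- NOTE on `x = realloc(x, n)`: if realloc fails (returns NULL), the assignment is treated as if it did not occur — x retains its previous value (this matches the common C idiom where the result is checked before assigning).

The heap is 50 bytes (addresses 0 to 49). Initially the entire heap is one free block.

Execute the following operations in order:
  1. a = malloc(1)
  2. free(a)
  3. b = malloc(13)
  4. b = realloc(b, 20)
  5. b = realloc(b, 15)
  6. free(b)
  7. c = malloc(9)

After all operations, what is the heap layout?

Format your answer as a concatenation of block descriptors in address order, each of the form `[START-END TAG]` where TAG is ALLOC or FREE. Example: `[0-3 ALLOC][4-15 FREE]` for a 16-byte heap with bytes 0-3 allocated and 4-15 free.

Op 1: a = malloc(1) -> a = 0; heap: [0-0 ALLOC][1-49 FREE]
Op 2: free(a) -> (freed a); heap: [0-49 FREE]
Op 3: b = malloc(13) -> b = 0; heap: [0-12 ALLOC][13-49 FREE]
Op 4: b = realloc(b, 20) -> b = 0; heap: [0-19 ALLOC][20-49 FREE]
Op 5: b = realloc(b, 15) -> b = 0; heap: [0-14 ALLOC][15-49 FREE]
Op 6: free(b) -> (freed b); heap: [0-49 FREE]
Op 7: c = malloc(9) -> c = 0; heap: [0-8 ALLOC][9-49 FREE]

Answer: [0-8 ALLOC][9-49 FREE]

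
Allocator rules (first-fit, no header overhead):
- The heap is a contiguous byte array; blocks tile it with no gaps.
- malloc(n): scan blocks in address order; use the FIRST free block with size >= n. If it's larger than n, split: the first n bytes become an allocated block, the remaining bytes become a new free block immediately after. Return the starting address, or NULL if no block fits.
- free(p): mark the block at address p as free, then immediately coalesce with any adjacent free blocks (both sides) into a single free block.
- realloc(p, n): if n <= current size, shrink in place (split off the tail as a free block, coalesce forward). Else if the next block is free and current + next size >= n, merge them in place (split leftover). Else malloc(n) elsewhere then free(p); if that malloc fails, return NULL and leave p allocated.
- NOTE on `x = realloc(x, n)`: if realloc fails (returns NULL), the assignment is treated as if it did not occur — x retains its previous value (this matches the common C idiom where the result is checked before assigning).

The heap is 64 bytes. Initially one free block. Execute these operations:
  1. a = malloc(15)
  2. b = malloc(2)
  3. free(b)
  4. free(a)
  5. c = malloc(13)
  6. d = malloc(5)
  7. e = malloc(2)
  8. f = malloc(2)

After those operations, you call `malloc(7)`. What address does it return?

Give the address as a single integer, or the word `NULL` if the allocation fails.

Answer: 22

Derivation:
Op 1: a = malloc(15) -> a = 0; heap: [0-14 ALLOC][15-63 FREE]
Op 2: b = malloc(2) -> b = 15; heap: [0-14 ALLOC][15-16 ALLOC][17-63 FREE]
Op 3: free(b) -> (freed b); heap: [0-14 ALLOC][15-63 FREE]
Op 4: free(a) -> (freed a); heap: [0-63 FREE]
Op 5: c = malloc(13) -> c = 0; heap: [0-12 ALLOC][13-63 FREE]
Op 6: d = malloc(5) -> d = 13; heap: [0-12 ALLOC][13-17 ALLOC][18-63 FREE]
Op 7: e = malloc(2) -> e = 18; heap: [0-12 ALLOC][13-17 ALLOC][18-19 ALLOC][20-63 FREE]
Op 8: f = malloc(2) -> f = 20; heap: [0-12 ALLOC][13-17 ALLOC][18-19 ALLOC][20-21 ALLOC][22-63 FREE]
malloc(7): first-fit scan over [0-12 ALLOC][13-17 ALLOC][18-19 ALLOC][20-21 ALLOC][22-63 FREE] -> 22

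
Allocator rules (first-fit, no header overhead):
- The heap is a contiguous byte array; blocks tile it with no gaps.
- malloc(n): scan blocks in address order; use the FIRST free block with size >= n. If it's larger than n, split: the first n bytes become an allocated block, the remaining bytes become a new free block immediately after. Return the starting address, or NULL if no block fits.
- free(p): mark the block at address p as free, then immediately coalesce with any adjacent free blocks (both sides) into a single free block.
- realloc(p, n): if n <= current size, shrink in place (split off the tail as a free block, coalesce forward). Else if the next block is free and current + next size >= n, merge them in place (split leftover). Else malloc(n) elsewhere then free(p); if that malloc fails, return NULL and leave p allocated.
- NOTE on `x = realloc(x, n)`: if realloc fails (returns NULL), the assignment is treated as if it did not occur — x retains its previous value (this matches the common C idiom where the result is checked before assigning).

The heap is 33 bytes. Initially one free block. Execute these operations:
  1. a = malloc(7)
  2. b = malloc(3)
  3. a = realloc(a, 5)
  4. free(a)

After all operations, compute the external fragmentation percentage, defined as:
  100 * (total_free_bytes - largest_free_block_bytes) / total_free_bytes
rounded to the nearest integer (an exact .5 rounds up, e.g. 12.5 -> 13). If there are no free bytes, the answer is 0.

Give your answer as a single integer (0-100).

Op 1: a = malloc(7) -> a = 0; heap: [0-6 ALLOC][7-32 FREE]
Op 2: b = malloc(3) -> b = 7; heap: [0-6 ALLOC][7-9 ALLOC][10-32 FREE]
Op 3: a = realloc(a, 5) -> a = 0; heap: [0-4 ALLOC][5-6 FREE][7-9 ALLOC][10-32 FREE]
Op 4: free(a) -> (freed a); heap: [0-6 FREE][7-9 ALLOC][10-32 FREE]
Free blocks: [7 23] total_free=30 largest=23 -> 100*(30-23)/30 = 700/30 ≈ 23.333 -> rounds to 23

Answer: 23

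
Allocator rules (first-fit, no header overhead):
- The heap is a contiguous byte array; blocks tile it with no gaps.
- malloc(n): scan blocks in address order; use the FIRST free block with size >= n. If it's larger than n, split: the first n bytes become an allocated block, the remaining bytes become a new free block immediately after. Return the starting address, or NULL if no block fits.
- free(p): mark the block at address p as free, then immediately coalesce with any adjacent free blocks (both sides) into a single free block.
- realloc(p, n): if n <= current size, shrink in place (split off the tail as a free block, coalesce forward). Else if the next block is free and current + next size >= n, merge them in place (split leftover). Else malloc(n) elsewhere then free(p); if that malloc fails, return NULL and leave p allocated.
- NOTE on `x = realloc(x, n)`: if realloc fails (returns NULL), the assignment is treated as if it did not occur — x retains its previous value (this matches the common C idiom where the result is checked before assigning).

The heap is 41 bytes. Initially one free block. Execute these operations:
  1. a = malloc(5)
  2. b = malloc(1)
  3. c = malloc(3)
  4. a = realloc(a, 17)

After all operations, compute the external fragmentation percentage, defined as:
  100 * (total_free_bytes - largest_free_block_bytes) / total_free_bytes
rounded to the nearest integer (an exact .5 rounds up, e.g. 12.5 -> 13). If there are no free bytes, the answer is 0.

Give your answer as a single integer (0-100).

Answer: 25

Derivation:
Op 1: a = malloc(5) -> a = 0; heap: [0-4 ALLOC][5-40 FREE]
Op 2: b = malloc(1) -> b = 5; heap: [0-4 ALLOC][5-5 ALLOC][6-40 FREE]
Op 3: c = malloc(3) -> c = 6; heap: [0-4 ALLOC][5-5 ALLOC][6-8 ALLOC][9-40 FREE]
Op 4: a = realloc(a, 17) -> a = 9; heap: [0-4 FREE][5-5 ALLOC][6-8 ALLOC][9-25 ALLOC][26-40 FREE]
Free blocks: [5 15] total_free=20 largest=15 -> 100*(20-15)/20 = 500/20 = 25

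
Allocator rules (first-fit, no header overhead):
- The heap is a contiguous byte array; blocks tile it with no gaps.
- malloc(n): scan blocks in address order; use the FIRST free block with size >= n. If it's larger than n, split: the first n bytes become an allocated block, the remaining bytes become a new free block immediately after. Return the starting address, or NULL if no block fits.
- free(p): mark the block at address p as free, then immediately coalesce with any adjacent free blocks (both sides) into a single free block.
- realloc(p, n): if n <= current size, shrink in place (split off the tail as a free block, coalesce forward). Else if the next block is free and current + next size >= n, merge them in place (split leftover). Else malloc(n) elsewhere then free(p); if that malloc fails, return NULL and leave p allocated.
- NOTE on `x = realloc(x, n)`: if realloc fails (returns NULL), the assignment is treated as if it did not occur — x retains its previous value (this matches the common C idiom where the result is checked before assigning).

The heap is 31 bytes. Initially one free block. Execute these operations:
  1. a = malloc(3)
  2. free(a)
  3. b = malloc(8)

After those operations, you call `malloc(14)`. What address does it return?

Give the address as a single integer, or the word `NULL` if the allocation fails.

Op 1: a = malloc(3) -> a = 0; heap: [0-2 ALLOC][3-30 FREE]
Op 2: free(a) -> (freed a); heap: [0-30 FREE]
Op 3: b = malloc(8) -> b = 0; heap: [0-7 ALLOC][8-30 FREE]
malloc(14): first-fit scan over [0-7 ALLOC][8-30 FREE] -> 8

Answer: 8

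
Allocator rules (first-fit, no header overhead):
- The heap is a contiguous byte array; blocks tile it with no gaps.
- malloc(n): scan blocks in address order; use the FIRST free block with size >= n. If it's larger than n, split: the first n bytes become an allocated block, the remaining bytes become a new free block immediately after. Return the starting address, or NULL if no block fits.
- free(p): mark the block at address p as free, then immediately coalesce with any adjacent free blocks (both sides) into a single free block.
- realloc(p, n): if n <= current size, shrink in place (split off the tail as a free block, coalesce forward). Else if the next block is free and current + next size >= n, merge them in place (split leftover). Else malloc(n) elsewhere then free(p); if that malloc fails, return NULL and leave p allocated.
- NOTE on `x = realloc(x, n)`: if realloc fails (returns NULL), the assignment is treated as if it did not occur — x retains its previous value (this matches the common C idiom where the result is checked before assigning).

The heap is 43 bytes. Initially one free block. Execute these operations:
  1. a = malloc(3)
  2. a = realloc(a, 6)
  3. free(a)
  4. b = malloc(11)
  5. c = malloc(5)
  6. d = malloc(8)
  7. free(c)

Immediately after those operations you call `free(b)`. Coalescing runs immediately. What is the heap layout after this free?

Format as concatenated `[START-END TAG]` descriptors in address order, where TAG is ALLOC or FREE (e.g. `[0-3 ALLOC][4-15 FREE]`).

Op 1: a = malloc(3) -> a = 0; heap: [0-2 ALLOC][3-42 FREE]
Op 2: a = realloc(a, 6) -> a = 0; heap: [0-5 ALLOC][6-42 FREE]
Op 3: free(a) -> (freed a); heap: [0-42 FREE]
Op 4: b = malloc(11) -> b = 0; heap: [0-10 ALLOC][11-42 FREE]
Op 5: c = malloc(5) -> c = 11; heap: [0-10 ALLOC][11-15 ALLOC][16-42 FREE]
Op 6: d = malloc(8) -> d = 16; heap: [0-10 ALLOC][11-15 ALLOC][16-23 ALLOC][24-42 FREE]
Op 7: free(c) -> (freed c); heap: [0-10 ALLOC][11-15 FREE][16-23 ALLOC][24-42 FREE]
free(b): b = 0 -> block [0-10 ALLOC]; mark free, coalesce with adjacent free neighbors -> [0-15 FREE][16-23 ALLOC][24-42 FREE]

Answer: [0-15 FREE][16-23 ALLOC][24-42 FREE]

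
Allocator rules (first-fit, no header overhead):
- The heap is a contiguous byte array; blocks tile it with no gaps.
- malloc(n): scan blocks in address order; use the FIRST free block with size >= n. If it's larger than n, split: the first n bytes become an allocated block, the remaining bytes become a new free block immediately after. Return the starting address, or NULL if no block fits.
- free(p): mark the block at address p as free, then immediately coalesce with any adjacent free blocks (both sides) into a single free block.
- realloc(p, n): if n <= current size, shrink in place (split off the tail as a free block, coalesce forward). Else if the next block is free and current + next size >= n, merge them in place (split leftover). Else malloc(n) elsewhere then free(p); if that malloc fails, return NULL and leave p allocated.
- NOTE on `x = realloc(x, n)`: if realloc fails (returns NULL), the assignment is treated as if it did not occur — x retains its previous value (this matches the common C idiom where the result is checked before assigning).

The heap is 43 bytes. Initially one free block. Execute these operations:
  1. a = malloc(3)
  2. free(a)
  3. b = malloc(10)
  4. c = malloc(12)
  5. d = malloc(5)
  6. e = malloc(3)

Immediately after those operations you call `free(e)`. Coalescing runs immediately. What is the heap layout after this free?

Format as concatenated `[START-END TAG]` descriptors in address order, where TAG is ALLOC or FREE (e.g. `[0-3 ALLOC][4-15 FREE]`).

Op 1: a = malloc(3) -> a = 0; heap: [0-2 ALLOC][3-42 FREE]
Op 2: free(a) -> (freed a); heap: [0-42 FREE]
Op 3: b = malloc(10) -> b = 0; heap: [0-9 ALLOC][10-42 FREE]
Op 4: c = malloc(12) -> c = 10; heap: [0-9 ALLOC][10-21 ALLOC][22-42 FREE]
Op 5: d = malloc(5) -> d = 22; heap: [0-9 ALLOC][10-21 ALLOC][22-26 ALLOC][27-42 FREE]
Op 6: e = malloc(3) -> e = 27; heap: [0-9 ALLOC][10-21 ALLOC][22-26 ALLOC][27-29 ALLOC][30-42 FREE]
free(e): e = 27 -> block [27-29 ALLOC]; mark free, coalesce with adjacent free neighbors -> [0-9 ALLOC][10-21 ALLOC][22-26 ALLOC][27-42 FREE]

Answer: [0-9 ALLOC][10-21 ALLOC][22-26 ALLOC][27-42 FREE]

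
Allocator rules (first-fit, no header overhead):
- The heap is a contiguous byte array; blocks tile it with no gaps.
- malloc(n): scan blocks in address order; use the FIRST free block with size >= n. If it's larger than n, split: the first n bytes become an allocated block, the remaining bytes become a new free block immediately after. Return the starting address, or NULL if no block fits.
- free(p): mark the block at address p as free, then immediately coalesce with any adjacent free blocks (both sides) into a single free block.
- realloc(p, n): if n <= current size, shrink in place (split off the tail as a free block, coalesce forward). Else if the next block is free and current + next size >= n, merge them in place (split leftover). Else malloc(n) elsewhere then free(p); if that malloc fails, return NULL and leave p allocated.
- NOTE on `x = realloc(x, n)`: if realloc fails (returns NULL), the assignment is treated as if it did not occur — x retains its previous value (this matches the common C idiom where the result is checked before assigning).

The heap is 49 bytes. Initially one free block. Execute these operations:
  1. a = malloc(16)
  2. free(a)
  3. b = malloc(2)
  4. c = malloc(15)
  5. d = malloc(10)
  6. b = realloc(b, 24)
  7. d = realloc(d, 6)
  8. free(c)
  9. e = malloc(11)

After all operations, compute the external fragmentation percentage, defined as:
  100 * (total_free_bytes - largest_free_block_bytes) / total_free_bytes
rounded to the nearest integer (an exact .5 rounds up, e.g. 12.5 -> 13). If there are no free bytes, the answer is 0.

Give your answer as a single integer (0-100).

Op 1: a = malloc(16) -> a = 0; heap: [0-15 ALLOC][16-48 FREE]
Op 2: free(a) -> (freed a); heap: [0-48 FREE]
Op 3: b = malloc(2) -> b = 0; heap: [0-1 ALLOC][2-48 FREE]
Op 4: c = malloc(15) -> c = 2; heap: [0-1 ALLOC][2-16 ALLOC][17-48 FREE]
Op 5: d = malloc(10) -> d = 17; heap: [0-1 ALLOC][2-16 ALLOC][17-26 ALLOC][27-48 FREE]
Op 6: b = realloc(b, 24) -> NULL (b unchanged); heap: [0-1 ALLOC][2-16 ALLOC][17-26 ALLOC][27-48 FREE]
Op 7: d = realloc(d, 6) -> d = 17; heap: [0-1 ALLOC][2-16 ALLOC][17-22 ALLOC][23-48 FREE]
Op 8: free(c) -> (freed c); heap: [0-1 ALLOC][2-16 FREE][17-22 ALLOC][23-48 FREE]
Op 9: e = malloc(11) -> e = 2; heap: [0-1 ALLOC][2-12 ALLOC][13-16 FREE][17-22 ALLOC][23-48 FREE]
Free blocks: [4 26] total_free=30 largest=26 -> 100*(30-26)/30 = 400/30 ≈ 13.333 -> rounds to 13

Answer: 13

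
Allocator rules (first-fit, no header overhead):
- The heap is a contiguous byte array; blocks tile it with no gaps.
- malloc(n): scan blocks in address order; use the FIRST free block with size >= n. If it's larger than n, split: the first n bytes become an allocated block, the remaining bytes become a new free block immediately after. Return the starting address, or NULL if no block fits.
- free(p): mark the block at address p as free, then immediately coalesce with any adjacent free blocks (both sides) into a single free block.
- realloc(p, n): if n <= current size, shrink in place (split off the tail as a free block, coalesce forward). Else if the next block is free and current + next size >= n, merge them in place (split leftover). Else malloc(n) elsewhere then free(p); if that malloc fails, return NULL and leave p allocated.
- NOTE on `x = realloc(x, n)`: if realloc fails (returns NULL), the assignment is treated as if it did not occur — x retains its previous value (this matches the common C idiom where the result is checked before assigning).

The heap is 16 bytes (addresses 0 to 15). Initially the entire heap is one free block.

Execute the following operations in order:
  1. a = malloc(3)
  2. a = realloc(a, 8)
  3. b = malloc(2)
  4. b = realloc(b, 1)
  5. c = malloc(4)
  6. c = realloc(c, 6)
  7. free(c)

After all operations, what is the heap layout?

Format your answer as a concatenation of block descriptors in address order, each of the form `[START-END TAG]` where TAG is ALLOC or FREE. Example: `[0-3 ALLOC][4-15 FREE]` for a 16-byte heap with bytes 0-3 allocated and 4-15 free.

Answer: [0-7 ALLOC][8-8 ALLOC][9-15 FREE]

Derivation:
Op 1: a = malloc(3) -> a = 0; heap: [0-2 ALLOC][3-15 FREE]
Op 2: a = realloc(a, 8) -> a = 0; heap: [0-7 ALLOC][8-15 FREE]
Op 3: b = malloc(2) -> b = 8; heap: [0-7 ALLOC][8-9 ALLOC][10-15 FREE]
Op 4: b = realloc(b, 1) -> b = 8; heap: [0-7 ALLOC][8-8 ALLOC][9-15 FREE]
Op 5: c = malloc(4) -> c = 9; heap: [0-7 ALLOC][8-8 ALLOC][9-12 ALLOC][13-15 FREE]
Op 6: c = realloc(c, 6) -> c = 9; heap: [0-7 ALLOC][8-8 ALLOC][9-14 ALLOC][15-15 FREE]
Op 7: free(c) -> (freed c); heap: [0-7 ALLOC][8-8 ALLOC][9-15 FREE]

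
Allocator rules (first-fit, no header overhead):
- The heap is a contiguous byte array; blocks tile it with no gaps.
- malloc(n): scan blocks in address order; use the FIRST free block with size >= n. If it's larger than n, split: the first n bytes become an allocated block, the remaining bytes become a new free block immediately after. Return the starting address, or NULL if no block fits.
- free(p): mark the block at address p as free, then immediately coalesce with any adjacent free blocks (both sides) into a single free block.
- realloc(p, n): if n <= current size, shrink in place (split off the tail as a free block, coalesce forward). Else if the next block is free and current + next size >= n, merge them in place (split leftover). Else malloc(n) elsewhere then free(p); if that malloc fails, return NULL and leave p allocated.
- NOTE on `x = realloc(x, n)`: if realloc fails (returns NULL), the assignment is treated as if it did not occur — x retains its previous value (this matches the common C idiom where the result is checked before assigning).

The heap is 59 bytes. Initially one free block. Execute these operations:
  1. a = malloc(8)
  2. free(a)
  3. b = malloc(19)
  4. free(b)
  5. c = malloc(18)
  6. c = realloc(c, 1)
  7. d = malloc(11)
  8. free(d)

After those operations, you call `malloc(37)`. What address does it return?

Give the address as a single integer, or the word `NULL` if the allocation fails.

Answer: 1

Derivation:
Op 1: a = malloc(8) -> a = 0; heap: [0-7 ALLOC][8-58 FREE]
Op 2: free(a) -> (freed a); heap: [0-58 FREE]
Op 3: b = malloc(19) -> b = 0; heap: [0-18 ALLOC][19-58 FREE]
Op 4: free(b) -> (freed b); heap: [0-58 FREE]
Op 5: c = malloc(18) -> c = 0; heap: [0-17 ALLOC][18-58 FREE]
Op 6: c = realloc(c, 1) -> c = 0; heap: [0-0 ALLOC][1-58 FREE]
Op 7: d = malloc(11) -> d = 1; heap: [0-0 ALLOC][1-11 ALLOC][12-58 FREE]
Op 8: free(d) -> (freed d); heap: [0-0 ALLOC][1-58 FREE]
malloc(37): first-fit scan over [0-0 ALLOC][1-58 FREE] -> 1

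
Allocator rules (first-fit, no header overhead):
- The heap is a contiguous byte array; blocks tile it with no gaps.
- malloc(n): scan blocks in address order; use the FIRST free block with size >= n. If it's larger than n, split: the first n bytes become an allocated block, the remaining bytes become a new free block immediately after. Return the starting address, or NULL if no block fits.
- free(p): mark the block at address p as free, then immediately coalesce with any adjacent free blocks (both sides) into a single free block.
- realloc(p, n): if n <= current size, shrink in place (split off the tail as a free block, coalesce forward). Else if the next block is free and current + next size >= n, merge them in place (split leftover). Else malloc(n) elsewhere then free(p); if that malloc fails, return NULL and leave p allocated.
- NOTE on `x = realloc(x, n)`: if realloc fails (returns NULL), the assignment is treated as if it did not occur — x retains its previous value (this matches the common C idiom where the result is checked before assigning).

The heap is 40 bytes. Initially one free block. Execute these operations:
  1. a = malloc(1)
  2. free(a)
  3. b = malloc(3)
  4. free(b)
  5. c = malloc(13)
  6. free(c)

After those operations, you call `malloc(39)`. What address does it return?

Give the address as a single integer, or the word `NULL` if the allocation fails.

Answer: 0

Derivation:
Op 1: a = malloc(1) -> a = 0; heap: [0-0 ALLOC][1-39 FREE]
Op 2: free(a) -> (freed a); heap: [0-39 FREE]
Op 3: b = malloc(3) -> b = 0; heap: [0-2 ALLOC][3-39 FREE]
Op 4: free(b) -> (freed b); heap: [0-39 FREE]
Op 5: c = malloc(13) -> c = 0; heap: [0-12 ALLOC][13-39 FREE]
Op 6: free(c) -> (freed c); heap: [0-39 FREE]
malloc(39): first-fit scan over [0-39 FREE] -> 0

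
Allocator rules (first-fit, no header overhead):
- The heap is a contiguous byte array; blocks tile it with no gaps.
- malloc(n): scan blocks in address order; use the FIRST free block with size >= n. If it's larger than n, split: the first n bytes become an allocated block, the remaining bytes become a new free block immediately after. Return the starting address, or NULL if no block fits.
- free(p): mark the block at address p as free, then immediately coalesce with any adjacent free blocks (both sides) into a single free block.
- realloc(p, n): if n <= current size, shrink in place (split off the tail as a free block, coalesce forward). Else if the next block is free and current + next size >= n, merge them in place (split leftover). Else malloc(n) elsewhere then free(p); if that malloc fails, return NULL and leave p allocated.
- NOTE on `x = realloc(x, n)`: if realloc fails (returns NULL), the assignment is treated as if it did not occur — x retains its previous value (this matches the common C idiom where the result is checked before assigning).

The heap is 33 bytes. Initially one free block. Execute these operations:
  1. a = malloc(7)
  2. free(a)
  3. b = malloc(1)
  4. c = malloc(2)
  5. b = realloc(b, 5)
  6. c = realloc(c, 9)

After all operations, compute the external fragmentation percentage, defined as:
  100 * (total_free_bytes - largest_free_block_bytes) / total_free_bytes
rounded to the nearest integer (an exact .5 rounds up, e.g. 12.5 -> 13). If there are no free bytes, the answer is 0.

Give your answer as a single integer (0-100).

Answer: 16

Derivation:
Op 1: a = malloc(7) -> a = 0; heap: [0-6 ALLOC][7-32 FREE]
Op 2: free(a) -> (freed a); heap: [0-32 FREE]
Op 3: b = malloc(1) -> b = 0; heap: [0-0 ALLOC][1-32 FREE]
Op 4: c = malloc(2) -> c = 1; heap: [0-0 ALLOC][1-2 ALLOC][3-32 FREE]
Op 5: b = realloc(b, 5) -> b = 3; heap: [0-0 FREE][1-2 ALLOC][3-7 ALLOC][8-32 FREE]
Op 6: c = realloc(c, 9) -> c = 8; heap: [0-2 FREE][3-7 ALLOC][8-16 ALLOC][17-32 FREE]
Free blocks: [3 16] total_free=19 largest=16 -> 100*(19-16)/19 = 300/19 ≈ 15.789 -> rounds to 16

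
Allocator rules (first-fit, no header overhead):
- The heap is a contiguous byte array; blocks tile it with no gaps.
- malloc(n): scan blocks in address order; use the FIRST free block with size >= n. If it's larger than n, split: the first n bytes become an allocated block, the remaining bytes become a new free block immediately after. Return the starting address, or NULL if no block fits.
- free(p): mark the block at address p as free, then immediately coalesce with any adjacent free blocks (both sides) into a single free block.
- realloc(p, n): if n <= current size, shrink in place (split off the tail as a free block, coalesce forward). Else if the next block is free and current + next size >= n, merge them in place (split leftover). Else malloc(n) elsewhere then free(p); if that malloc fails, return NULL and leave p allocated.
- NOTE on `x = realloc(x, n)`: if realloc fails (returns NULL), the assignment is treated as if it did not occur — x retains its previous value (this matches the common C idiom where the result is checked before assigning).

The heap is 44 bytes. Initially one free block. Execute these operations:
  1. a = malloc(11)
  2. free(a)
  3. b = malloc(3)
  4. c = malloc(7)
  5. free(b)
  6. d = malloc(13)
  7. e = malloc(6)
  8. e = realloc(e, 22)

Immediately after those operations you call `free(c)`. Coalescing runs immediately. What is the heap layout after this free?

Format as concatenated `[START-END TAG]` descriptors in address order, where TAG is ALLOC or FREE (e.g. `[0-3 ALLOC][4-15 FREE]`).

Answer: [0-9 FREE][10-22 ALLOC][23-28 ALLOC][29-43 FREE]

Derivation:
Op 1: a = malloc(11) -> a = 0; heap: [0-10 ALLOC][11-43 FREE]
Op 2: free(a) -> (freed a); heap: [0-43 FREE]
Op 3: b = malloc(3) -> b = 0; heap: [0-2 ALLOC][3-43 FREE]
Op 4: c = malloc(7) -> c = 3; heap: [0-2 ALLOC][3-9 ALLOC][10-43 FREE]
Op 5: free(b) -> (freed b); heap: [0-2 FREE][3-9 ALLOC][10-43 FREE]
Op 6: d = malloc(13) -> d = 10; heap: [0-2 FREE][3-9 ALLOC][10-22 ALLOC][23-43 FREE]
Op 7: e = malloc(6) -> e = 23; heap: [0-2 FREE][3-9 ALLOC][10-22 ALLOC][23-28 ALLOC][29-43 FREE]
Op 8: e = realloc(e, 22) -> NULL (e unchanged); heap: [0-2 FREE][3-9 ALLOC][10-22 ALLOC][23-28 ALLOC][29-43 FREE]
free(c): c = 3 -> block [3-9 ALLOC]; mark free, coalesce with adjacent free neighbors -> [0-9 FREE][10-22 ALLOC][23-28 ALLOC][29-43 FREE]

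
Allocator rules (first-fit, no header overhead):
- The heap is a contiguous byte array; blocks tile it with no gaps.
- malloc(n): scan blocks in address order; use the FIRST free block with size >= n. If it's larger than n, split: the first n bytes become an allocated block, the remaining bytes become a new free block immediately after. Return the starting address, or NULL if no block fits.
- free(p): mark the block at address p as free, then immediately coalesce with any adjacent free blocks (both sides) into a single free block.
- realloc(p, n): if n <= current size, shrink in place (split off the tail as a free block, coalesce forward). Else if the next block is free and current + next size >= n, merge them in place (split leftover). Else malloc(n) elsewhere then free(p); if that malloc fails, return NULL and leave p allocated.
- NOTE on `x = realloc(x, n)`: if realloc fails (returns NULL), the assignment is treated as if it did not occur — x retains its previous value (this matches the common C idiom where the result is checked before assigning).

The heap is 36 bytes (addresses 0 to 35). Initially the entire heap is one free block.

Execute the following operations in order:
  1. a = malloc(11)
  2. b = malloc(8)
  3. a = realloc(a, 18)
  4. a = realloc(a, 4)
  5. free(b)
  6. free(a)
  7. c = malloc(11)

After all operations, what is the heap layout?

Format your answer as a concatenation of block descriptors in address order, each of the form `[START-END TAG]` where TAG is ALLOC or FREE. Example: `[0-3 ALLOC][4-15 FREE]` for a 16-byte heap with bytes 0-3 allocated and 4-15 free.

Answer: [0-10 ALLOC][11-35 FREE]

Derivation:
Op 1: a = malloc(11) -> a = 0; heap: [0-10 ALLOC][11-35 FREE]
Op 2: b = malloc(8) -> b = 11; heap: [0-10 ALLOC][11-18 ALLOC][19-35 FREE]
Op 3: a = realloc(a, 18) -> NULL (a unchanged); heap: [0-10 ALLOC][11-18 ALLOC][19-35 FREE]
Op 4: a = realloc(a, 4) -> a = 0; heap: [0-3 ALLOC][4-10 FREE][11-18 ALLOC][19-35 FREE]
Op 5: free(b) -> (freed b); heap: [0-3 ALLOC][4-35 FREE]
Op 6: free(a) -> (freed a); heap: [0-35 FREE]
Op 7: c = malloc(11) -> c = 0; heap: [0-10 ALLOC][11-35 FREE]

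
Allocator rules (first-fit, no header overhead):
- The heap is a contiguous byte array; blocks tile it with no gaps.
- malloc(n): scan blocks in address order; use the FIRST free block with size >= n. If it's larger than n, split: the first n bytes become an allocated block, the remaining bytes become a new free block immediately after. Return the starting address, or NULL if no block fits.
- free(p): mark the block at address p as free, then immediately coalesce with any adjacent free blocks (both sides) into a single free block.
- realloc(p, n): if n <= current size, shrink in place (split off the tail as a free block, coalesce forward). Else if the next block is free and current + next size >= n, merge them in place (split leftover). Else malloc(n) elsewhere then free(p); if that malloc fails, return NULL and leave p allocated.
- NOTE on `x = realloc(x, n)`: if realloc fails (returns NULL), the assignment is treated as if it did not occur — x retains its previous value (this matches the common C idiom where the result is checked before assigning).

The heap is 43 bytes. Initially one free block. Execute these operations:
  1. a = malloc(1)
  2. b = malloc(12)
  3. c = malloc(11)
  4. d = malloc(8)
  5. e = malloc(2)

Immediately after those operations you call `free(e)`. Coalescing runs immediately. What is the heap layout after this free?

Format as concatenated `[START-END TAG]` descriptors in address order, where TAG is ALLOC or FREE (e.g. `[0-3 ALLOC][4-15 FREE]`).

Answer: [0-0 ALLOC][1-12 ALLOC][13-23 ALLOC][24-31 ALLOC][32-42 FREE]

Derivation:
Op 1: a = malloc(1) -> a = 0; heap: [0-0 ALLOC][1-42 FREE]
Op 2: b = malloc(12) -> b = 1; heap: [0-0 ALLOC][1-12 ALLOC][13-42 FREE]
Op 3: c = malloc(11) -> c = 13; heap: [0-0 ALLOC][1-12 ALLOC][13-23 ALLOC][24-42 FREE]
Op 4: d = malloc(8) -> d = 24; heap: [0-0 ALLOC][1-12 ALLOC][13-23 ALLOC][24-31 ALLOC][32-42 FREE]
Op 5: e = malloc(2) -> e = 32; heap: [0-0 ALLOC][1-12 ALLOC][13-23 ALLOC][24-31 ALLOC][32-33 ALLOC][34-42 FREE]
free(e): e = 32 -> block [32-33 ALLOC]; mark free, coalesce with adjacent free neighbors -> [0-0 ALLOC][1-12 ALLOC][13-23 ALLOC][24-31 ALLOC][32-42 FREE]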